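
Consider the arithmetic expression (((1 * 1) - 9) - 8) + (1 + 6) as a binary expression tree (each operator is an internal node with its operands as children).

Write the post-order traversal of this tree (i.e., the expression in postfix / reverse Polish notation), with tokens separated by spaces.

1 1 * 9 - 8 - 1 6 + +

Post-order on an expression tree gives postfix notation: for each operator, emit left operand, right operand, then the operator.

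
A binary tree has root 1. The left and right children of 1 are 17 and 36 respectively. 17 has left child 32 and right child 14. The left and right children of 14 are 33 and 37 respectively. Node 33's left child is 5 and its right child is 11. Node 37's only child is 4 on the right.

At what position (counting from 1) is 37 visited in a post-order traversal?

6

Post-order visits the left subtree, then the right subtree, then the node.
At 1: go left to 17.
  At 17: go left to 32.
    32 is a leaf — visit 32.
  At 17: go right to 14.
    At 14: go left to 33.
      At 33: go left to 5.
        5 is a leaf — visit 5.
      At 33: go right to 11.
        11 is a leaf — visit 11.
      Visit 33.
    At 14: go right to 37.
      At 37: no left child.
      At 37: go right to 4.
        4 is a leaf — visit 4.
      Visit 37.
    Visit 14.
  Visit 17.
At 1: go right to 36.
  36 is a leaf — visit 36.
Visit 1.
Full post-order sequence: 32, 5, 11, 33, 4, 37, 14, 17, 36, 1.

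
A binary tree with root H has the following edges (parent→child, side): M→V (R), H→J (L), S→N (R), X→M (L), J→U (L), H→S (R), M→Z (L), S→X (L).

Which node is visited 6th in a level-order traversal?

N

Level-order visits nodes level by level from the root, left to right within each level.
Level 0: H
Level 1: J, S
Level 2: U, X, N
Level 3: M
Level 4: Z, V
Full level-order sequence: H, J, S, U, X, N, M, Z, V.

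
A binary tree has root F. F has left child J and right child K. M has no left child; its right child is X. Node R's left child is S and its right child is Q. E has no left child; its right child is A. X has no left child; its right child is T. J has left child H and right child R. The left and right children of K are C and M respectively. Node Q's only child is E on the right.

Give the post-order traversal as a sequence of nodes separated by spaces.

H S A E Q R J C T X M K F

Post-order visits the left subtree, then the right subtree, then the node.
At F: go left to J.
  At J: go left to H.
    H is a leaf — visit H.
  At J: go right to R.
    At R: go left to S.
      S is a leaf — visit S.
    At R: go right to Q.
      At Q: no left child.
      At Q: go right to E.
        At E: no left child.
        At E: go right to A.
          A is a leaf — visit A.
        Visit E.
      Visit Q.
    Visit R.
  Visit J.
At F: go right to K.
  At K: go left to C.
    C is a leaf — visit C.
  At K: go right to M.
    At M: no left child.
    At M: go right to X.
      At X: no left child.
      At X: go right to T.
        T is a leaf — visit T.
      Visit X.
    Visit M.
  Visit K.
Visit F.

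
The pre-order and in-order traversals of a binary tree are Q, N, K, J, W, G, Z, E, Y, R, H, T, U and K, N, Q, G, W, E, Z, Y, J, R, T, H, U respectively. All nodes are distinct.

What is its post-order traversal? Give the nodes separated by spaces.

The first element of pre-order is the root; it splits in-order into left and right subtrees.
Root Q: left subtree has 2 nodes {K, N}, right has 10 {G, W, E, Z, Y, J, R, T, H, U}.
  Root N: left subtree has 1 node {K}, right has 0 { }.
  Root J: left subtree has 5 nodes {G, W, E, Z, Y}, right has 4 {R, T, H, U}.
    Root W: left subtree has 1 node {G}, right has 3 {E, Z, Y}.
      Root Z: left subtree has 1 node {E}, right has 1 {Y}.
    Root R: left subtree has 0 nodes { }, right has 3 {T, H, U}.
      Root H: left subtree has 1 node {T}, right has 1 {U}.

K N G E Y Z W T U H R J Q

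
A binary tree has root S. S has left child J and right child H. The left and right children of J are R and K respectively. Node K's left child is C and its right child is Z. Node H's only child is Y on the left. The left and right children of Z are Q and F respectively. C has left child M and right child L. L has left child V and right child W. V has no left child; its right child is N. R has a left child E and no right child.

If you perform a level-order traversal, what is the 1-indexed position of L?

Level-order visits nodes level by level from the root, left to right within each level.
Level 0: S
Level 1: J, H
Level 2: R, K, Y
Level 3: E, C, Z
Level 4: M, L, Q, F
Level 5: V, W
Level 6: N
Full level-order sequence: S, J, H, R, K, Y, E, C, Z, M, L, Q, F, V, W, N.

11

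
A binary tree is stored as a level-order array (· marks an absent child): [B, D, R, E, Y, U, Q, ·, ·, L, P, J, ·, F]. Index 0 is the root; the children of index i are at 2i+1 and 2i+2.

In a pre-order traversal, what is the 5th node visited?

L

Pre-order visits the node, then its left subtree, then its right subtree.
Visit B.
At B: go left to D.
  Visit D.
  At D: go left to E.
    E is a leaf — visit E.
  At D: go right to Y.
    Visit Y.
    At Y: go left to L.
      L is a leaf — visit L.
    At Y: go right to P.
      P is a leaf — visit P.
At B: go right to R.
  Visit R.
  At R: go left to U.
    Visit U.
    At U: go left to J.
      J is a leaf — visit J.
    At U: no right child.
  At R: go right to Q.
    Visit Q.
    At Q: go left to F.
      F is a leaf — visit F.
    At Q: no right child.
Full pre-order sequence: B, D, E, Y, L, P, R, U, J, Q, F.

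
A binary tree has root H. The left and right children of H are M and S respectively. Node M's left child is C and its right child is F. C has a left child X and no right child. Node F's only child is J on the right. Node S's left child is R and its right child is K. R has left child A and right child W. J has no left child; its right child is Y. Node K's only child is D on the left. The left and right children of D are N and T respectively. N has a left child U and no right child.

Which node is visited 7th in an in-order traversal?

In-order visits the left subtree, then the node, then the right subtree.
At H: go left to M.
  At M: go left to C.
    At C: go left to X.
      X is a leaf — visit X.
    Visit C.
    At C: no right child.
  Visit M.
  At M: go right to F.
    At F: no left child.
    Visit F.
    At F: go right to J.
      At J: no left child.
      Visit J.
      At J: go right to Y.
        Y is a leaf — visit Y.
Visit H.
At H: go right to S.
  At S: go left to R.
    At R: go left to A.
      A is a leaf — visit A.
    Visit R.
    At R: go right to W.
      W is a leaf — visit W.
  Visit S.
  At S: go right to K.
    At K: go left to D.
      At D: go left to N.
        At N: go left to U.
          U is a leaf — visit U.
        Visit N.
        At N: no right child.
      Visit D.
      At D: go right to T.
        T is a leaf — visit T.
    Visit K.
    At K: no right child.
Full in-order sequence: X, C, M, F, J, Y, H, A, R, W, S, U, N, D, T, K.

H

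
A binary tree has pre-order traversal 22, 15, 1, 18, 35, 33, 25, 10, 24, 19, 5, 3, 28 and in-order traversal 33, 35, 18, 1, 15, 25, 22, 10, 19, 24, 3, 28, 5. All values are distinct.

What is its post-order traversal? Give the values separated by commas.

33, 35, 18, 1, 25, 15, 19, 28, 3, 5, 24, 10, 22

The first element of pre-order is the root; it splits in-order into left and right subtrees.
Root 22: left subtree has 6 nodes {33, 35, 18, 1, 15, 25}, right has 6 {10, 19, 24, 3, 28, 5}.
  Root 15: left subtree has 4 nodes {33, 35, 18, 1}, right has 1 {25}.
    Root 1: left subtree has 3 nodes {33, 35, 18}, right has 0 { }.
      Root 18: left subtree has 2 nodes {33, 35}, right has 0 { }.
        Root 35: left subtree has 1 node {33}, right has 0 { }.
  Root 10: left subtree has 0 nodes { }, right has 5 {19, 24, 3, 28, 5}.
    Root 24: left subtree has 1 node {19}, right has 3 {3, 28, 5}.
      Root 5: left subtree has 2 nodes {3, 28}, right has 0 { }.
        Root 3: left subtree has 0 nodes { }, right has 1 {28}.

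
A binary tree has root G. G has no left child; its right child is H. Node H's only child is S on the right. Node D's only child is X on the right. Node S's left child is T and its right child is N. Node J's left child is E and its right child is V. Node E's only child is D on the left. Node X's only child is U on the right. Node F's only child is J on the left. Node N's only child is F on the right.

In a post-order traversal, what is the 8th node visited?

F

Post-order visits the left subtree, then the right subtree, then the node.
At G: no left child.
At G: go right to H.
  At H: no left child.
  At H: go right to S.
    At S: go left to T.
      T is a leaf — visit T.
    At S: go right to N.
      At N: no left child.
      At N: go right to F.
        At F: go left to J.
          At J: go left to E.
            At E: go left to D.
              At D: no left child.
              At D: go right to X.
                At X: no left child.
                At X: go right to U.
                  U is a leaf — visit U.
                Visit X.
              Visit D.
            At E: no right child.
            Visit E.
          At J: go right to V.
            V is a leaf — visit V.
          Visit J.
        At F: no right child.
        Visit F.
      Visit N.
    Visit S.
  Visit H.
Visit G.
Full post-order sequence: T, U, X, D, E, V, J, F, N, S, H, G.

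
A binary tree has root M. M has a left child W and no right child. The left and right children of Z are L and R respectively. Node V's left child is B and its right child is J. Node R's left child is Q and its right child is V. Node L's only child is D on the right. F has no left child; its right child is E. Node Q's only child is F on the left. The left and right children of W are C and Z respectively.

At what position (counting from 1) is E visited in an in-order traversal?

7

In-order visits the left subtree, then the node, then the right subtree.
At M: go left to W.
  At W: go left to C.
    C is a leaf — visit C.
  Visit W.
  At W: go right to Z.
    At Z: go left to L.
      At L: no left child.
      Visit L.
      At L: go right to D.
        D is a leaf — visit D.
    Visit Z.
    At Z: go right to R.
      At R: go left to Q.
        At Q: go left to F.
          At F: no left child.
          Visit F.
          At F: go right to E.
            E is a leaf — visit E.
        Visit Q.
        At Q: no right child.
      Visit R.
      At R: go right to V.
        At V: go left to B.
          B is a leaf — visit B.
        Visit V.
        At V: go right to J.
          J is a leaf — visit J.
Visit M.
At M: no right child.
Full in-order sequence: C, W, L, D, Z, F, E, Q, R, B, V, J, M.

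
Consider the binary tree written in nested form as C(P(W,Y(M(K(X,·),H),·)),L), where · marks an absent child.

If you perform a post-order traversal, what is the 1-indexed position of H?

4

Post-order visits the left subtree, then the right subtree, then the node.
At C: go left to P.
  At P: go left to W.
    W is a leaf — visit W.
  At P: go right to Y.
    At Y: go left to M.
      At M: go left to K.
        At K: go left to X.
          X is a leaf — visit X.
        At K: no right child.
        Visit K.
      At M: go right to H.
        H is a leaf — visit H.
      Visit M.
    At Y: no right child.
    Visit Y.
  Visit P.
At C: go right to L.
  L is a leaf — visit L.
Visit C.
Full post-order sequence: W, X, K, H, M, Y, P, L, C.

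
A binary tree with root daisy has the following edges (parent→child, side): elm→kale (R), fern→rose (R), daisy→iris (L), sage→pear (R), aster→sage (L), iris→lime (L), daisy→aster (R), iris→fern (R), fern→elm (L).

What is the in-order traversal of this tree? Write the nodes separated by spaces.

lime iris elm kale fern rose daisy sage pear aster

In-order visits the left subtree, then the node, then the right subtree.
At daisy: go left to iris.
  At iris: go left to lime.
    lime is a leaf — visit lime.
  Visit iris.
  At iris: go right to fern.
    At fern: go left to elm.
      At elm: no left child.
      Visit elm.
      At elm: go right to kale.
        kale is a leaf — visit kale.
    Visit fern.
    At fern: go right to rose.
      rose is a leaf — visit rose.
Visit daisy.
At daisy: go right to aster.
  At aster: go left to sage.
    At sage: no left child.
    Visit sage.
    At sage: go right to pear.
      pear is a leaf — visit pear.
  Visit aster.
  At aster: no right child.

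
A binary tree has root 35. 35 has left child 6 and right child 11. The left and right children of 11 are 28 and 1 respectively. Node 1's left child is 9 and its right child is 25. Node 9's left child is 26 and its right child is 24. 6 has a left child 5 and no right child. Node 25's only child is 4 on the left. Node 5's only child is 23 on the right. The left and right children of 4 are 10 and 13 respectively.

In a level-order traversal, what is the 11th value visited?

Level-order visits nodes level by level from the root, left to right within each level.
Level 0: 35
Level 1: 6, 11
Level 2: 5, 28, 1
Level 3: 23, 9, 25
Level 4: 26, 24, 4
Level 5: 10, 13
Full level-order sequence: 35, 6, 11, 5, 28, 1, 23, 9, 25, 26, 24, 4, 10, 13.

24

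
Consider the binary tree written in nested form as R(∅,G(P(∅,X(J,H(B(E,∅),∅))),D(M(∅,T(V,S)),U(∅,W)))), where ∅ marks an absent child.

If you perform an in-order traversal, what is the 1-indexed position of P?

2

In-order visits the left subtree, then the node, then the right subtree.
At R: no left child.
Visit R.
At R: go right to G.
  At G: go left to P.
    At P: no left child.
    Visit P.
    At P: go right to X.
      At X: go left to J.
        J is a leaf — visit J.
      Visit X.
      At X: go right to H.
        At H: go left to B.
          At B: go left to E.
            E is a leaf — visit E.
          Visit B.
          At B: no right child.
        Visit H.
        At H: no right child.
  Visit G.
  At G: go right to D.
    At D: go left to M.
      At M: no left child.
      Visit M.
      At M: go right to T.
        At T: go left to V.
          V is a leaf — visit V.
        Visit T.
        At T: go right to S.
          S is a leaf — visit S.
    Visit D.
    At D: go right to U.
      At U: no left child.
      Visit U.
      At U: go right to W.
        W is a leaf — visit W.
Full in-order sequence: R, P, J, X, E, B, H, G, M, V, T, S, D, U, W.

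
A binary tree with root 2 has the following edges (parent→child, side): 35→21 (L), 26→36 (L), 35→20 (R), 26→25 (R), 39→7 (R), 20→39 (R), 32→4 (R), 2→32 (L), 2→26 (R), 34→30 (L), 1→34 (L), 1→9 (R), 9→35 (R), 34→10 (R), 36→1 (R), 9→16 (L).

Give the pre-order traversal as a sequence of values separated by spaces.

Pre-order visits the node, then its left subtree, then its right subtree.
Visit 2.
At 2: go left to 32.
  Visit 32.
  At 32: no left child.
  At 32: go right to 4.
    4 is a leaf — visit 4.
At 2: go right to 26.
  Visit 26.
  At 26: go left to 36.
    Visit 36.
    At 36: no left child.
    At 36: go right to 1.
      Visit 1.
      At 1: go left to 34.
        Visit 34.
        At 34: go left to 30.
          30 is a leaf — visit 30.
        At 34: go right to 10.
          10 is a leaf — visit 10.
      At 1: go right to 9.
        Visit 9.
        At 9: go left to 16.
          16 is a leaf — visit 16.
        At 9: go right to 35.
          Visit 35.
          At 35: go left to 21.
            21 is a leaf — visit 21.
          At 35: go right to 20.
            Visit 20.
            At 20: no left child.
            At 20: go right to 39.
              Visit 39.
              At 39: no left child.
              At 39: go right to 7.
                7 is a leaf — visit 7.
  At 26: go right to 25.
    25 is a leaf — visit 25.

2 32 4 26 36 1 34 30 10 9 16 35 21 20 39 7 25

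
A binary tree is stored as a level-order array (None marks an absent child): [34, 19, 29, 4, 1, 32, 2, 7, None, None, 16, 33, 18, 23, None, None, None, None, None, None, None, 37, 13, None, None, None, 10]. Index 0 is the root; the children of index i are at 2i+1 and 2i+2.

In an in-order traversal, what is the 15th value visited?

In-order visits the left subtree, then the node, then the right subtree.
At 34: go left to 19.
  At 19: go left to 4.
    At 4: go left to 7.
      7 is a leaf — visit 7.
    Visit 4.
    At 4: no right child.
  Visit 19.
  At 19: go right to 1.
    At 1: no left child.
    Visit 1.
    At 1: go right to 16.
      At 16: go left to 37.
        37 is a leaf — visit 37.
      Visit 16.
      At 16: go right to 13.
        13 is a leaf — visit 13.
Visit 34.
At 34: go right to 29.
  At 29: go left to 32.
    At 32: go left to 33.
      33 is a leaf — visit 33.
    Visit 32.
    At 32: go right to 18.
      At 18: no left child.
      Visit 18.
      At 18: go right to 10.
        10 is a leaf — visit 10.
  Visit 29.
  At 29: go right to 2.
    At 2: go left to 23.
      23 is a leaf — visit 23.
    Visit 2.
    At 2: no right child.
Full in-order sequence: 7, 4, 19, 1, 37, 16, 13, 34, 33, 32, 18, 10, 29, 23, 2.

2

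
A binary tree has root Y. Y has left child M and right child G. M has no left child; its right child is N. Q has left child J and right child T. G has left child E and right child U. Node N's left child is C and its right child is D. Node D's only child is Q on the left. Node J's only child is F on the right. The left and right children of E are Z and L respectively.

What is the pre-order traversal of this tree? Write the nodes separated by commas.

Y, M, N, C, D, Q, J, F, T, G, E, Z, L, U

Pre-order visits the node, then its left subtree, then its right subtree.
Visit Y.
At Y: go left to M.
  Visit M.
  At M: no left child.
  At M: go right to N.
    Visit N.
    At N: go left to C.
      C is a leaf — visit C.
    At N: go right to D.
      Visit D.
      At D: go left to Q.
        Visit Q.
        At Q: go left to J.
          Visit J.
          At J: no left child.
          At J: go right to F.
            F is a leaf — visit F.
        At Q: go right to T.
          T is a leaf — visit T.
      At D: no right child.
At Y: go right to G.
  Visit G.
  At G: go left to E.
    Visit E.
    At E: go left to Z.
      Z is a leaf — visit Z.
    At E: go right to L.
      L is a leaf — visit L.
  At G: go right to U.
    U is a leaf — visit U.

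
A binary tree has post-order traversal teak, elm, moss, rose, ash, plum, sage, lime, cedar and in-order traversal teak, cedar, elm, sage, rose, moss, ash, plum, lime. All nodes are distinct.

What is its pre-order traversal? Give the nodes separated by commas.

cedar, teak, lime, sage, elm, plum, ash, rose, moss

The last element of post-order is the root; it splits in-order into left and right subtrees.
Root cedar: left subtree has 1 node {teak}, right has 7 {elm, sage, rose, moss, ash, plum, lime}.
  Root lime: left subtree has 6 nodes {elm, sage, rose, moss, ash, plum}, right has 0 { }.
    Root sage: left subtree has 1 node {elm}, right has 4 {rose, moss, ash, plum}.
      Root plum: left subtree has 3 nodes {rose, moss, ash}, right has 0 { }.
        Root ash: left subtree has 2 nodes {rose, moss}, right has 0 { }.
          Root rose: left subtree has 0 nodes { }, right has 1 {moss}.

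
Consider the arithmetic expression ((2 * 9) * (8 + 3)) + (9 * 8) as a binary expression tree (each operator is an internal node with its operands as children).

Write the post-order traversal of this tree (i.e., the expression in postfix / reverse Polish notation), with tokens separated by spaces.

2 9 * 8 3 + * 9 8 * +

Post-order on an expression tree gives postfix notation: for each operator, emit left operand, right operand, then the operator.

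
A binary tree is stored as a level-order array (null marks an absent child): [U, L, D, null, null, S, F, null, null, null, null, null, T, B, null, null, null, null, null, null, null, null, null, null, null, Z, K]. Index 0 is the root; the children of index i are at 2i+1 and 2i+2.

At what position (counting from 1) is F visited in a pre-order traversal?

8

Pre-order visits the node, then its left subtree, then its right subtree.
Visit U.
At U: go left to L.
  L is a leaf — visit L.
At U: go right to D.
  Visit D.
  At D: go left to S.
    Visit S.
    At S: no left child.
    At S: go right to T.
      Visit T.
      At T: go left to Z.
        Z is a leaf — visit Z.
      At T: go right to K.
        K is a leaf — visit K.
  At D: go right to F.
    Visit F.
    At F: go left to B.
      B is a leaf — visit B.
    At F: no right child.
Full pre-order sequence: U, L, D, S, T, Z, K, F, B.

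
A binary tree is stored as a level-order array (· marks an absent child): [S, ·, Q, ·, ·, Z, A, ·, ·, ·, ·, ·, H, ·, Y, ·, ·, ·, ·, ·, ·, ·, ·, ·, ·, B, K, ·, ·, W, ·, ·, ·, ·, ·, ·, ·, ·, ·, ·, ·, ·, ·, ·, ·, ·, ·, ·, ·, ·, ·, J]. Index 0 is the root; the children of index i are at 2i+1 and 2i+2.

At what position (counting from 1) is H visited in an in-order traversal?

5

In-order visits the left subtree, then the node, then the right subtree.
At S: no left child.
Visit S.
At S: go right to Q.
  At Q: go left to Z.
    At Z: no left child.
    Visit Z.
    At Z: go right to H.
      At H: go left to B.
        At B: go left to J.
          J is a leaf — visit J.
        Visit B.
        At B: no right child.
      Visit H.
      At H: go right to K.
        K is a leaf — visit K.
  Visit Q.
  At Q: go right to A.
    At A: no left child.
    Visit A.
    At A: go right to Y.
      At Y: go left to W.
        W is a leaf — visit W.
      Visit Y.
      At Y: no right child.
Full in-order sequence: S, Z, J, B, H, K, Q, A, W, Y.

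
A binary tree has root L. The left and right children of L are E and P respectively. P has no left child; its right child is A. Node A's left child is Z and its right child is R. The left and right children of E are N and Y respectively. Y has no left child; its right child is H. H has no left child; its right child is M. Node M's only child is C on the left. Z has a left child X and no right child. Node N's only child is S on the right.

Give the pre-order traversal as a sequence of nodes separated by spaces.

L E N S Y H M C P A Z X R

Pre-order visits the node, then its left subtree, then its right subtree.
Visit L.
At L: go left to E.
  Visit E.
  At E: go left to N.
    Visit N.
    At N: no left child.
    At N: go right to S.
      S is a leaf — visit S.
  At E: go right to Y.
    Visit Y.
    At Y: no left child.
    At Y: go right to H.
      Visit H.
      At H: no left child.
      At H: go right to M.
        Visit M.
        At M: go left to C.
          C is a leaf — visit C.
        At M: no right child.
At L: go right to P.
  Visit P.
  At P: no left child.
  At P: go right to A.
    Visit A.
    At A: go left to Z.
      Visit Z.
      At Z: go left to X.
        X is a leaf — visit X.
      At Z: no right child.
    At A: go right to R.
      R is a leaf — visit R.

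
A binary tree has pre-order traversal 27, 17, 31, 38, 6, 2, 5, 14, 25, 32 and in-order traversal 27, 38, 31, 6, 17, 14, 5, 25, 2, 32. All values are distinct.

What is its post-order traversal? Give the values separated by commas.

The first element of pre-order is the root; it splits in-order into left and right subtrees.
Root 27: left subtree has 0 nodes { }, right has 9 {38, 31, 6, 17, 14, 5, 25, 2, 32}.
  Root 17: left subtree has 3 nodes {38, 31, 6}, right has 5 {14, 5, 25, 2, 32}.
    Root 31: left subtree has 1 node {38}, right has 1 {6}.
    Root 2: left subtree has 3 nodes {14, 5, 25}, right has 1 {32}.
      Root 5: left subtree has 1 node {14}, right has 1 {25}.

38, 6, 31, 14, 25, 5, 32, 2, 17, 27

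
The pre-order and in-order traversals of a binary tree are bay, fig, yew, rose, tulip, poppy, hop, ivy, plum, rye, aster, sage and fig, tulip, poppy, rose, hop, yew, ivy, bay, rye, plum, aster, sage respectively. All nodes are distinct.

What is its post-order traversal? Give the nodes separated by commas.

poppy, tulip, hop, rose, ivy, yew, fig, rye, sage, aster, plum, bay

The first element of pre-order is the root; it splits in-order into left and right subtrees.
Root bay: left subtree has 7 nodes {fig, tulip, poppy, rose, hop, yew, ivy}, right has 4 {rye, plum, aster, sage}.
  Root fig: left subtree has 0 nodes { }, right has 6 {tulip, poppy, rose, hop, yew, ivy}.
    Root yew: left subtree has 4 nodes {tulip, poppy, rose, hop}, right has 1 {ivy}.
      Root rose: left subtree has 2 nodes {tulip, poppy}, right has 1 {hop}.
        Root tulip: left subtree has 0 nodes { }, right has 1 {poppy}.
  Root plum: left subtree has 1 node {rye}, right has 2 {aster, sage}.
    Root aster: left subtree has 0 nodes { }, right has 1 {sage}.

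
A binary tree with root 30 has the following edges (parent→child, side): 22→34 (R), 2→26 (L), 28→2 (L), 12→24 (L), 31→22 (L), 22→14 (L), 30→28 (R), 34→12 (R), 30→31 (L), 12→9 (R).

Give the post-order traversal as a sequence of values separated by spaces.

Post-order visits the left subtree, then the right subtree, then the node.
At 30: go left to 31.
  At 31: go left to 22.
    At 22: go left to 14.
      14 is a leaf — visit 14.
    At 22: go right to 34.
      At 34: no left child.
      At 34: go right to 12.
        At 12: go left to 24.
          24 is a leaf — visit 24.
        At 12: go right to 9.
          9 is a leaf — visit 9.
        Visit 12.
      Visit 34.
    Visit 22.
  At 31: no right child.
  Visit 31.
At 30: go right to 28.
  At 28: go left to 2.
    At 2: go left to 26.
      26 is a leaf — visit 26.
    At 2: no right child.
    Visit 2.
  At 28: no right child.
  Visit 28.
Visit 30.

14 24 9 12 34 22 31 26 2 28 30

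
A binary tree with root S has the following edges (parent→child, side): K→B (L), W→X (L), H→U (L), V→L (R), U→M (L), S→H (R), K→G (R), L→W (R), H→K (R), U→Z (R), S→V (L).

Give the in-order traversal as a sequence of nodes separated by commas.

V, L, X, W, S, M, U, Z, H, B, K, G

In-order visits the left subtree, then the node, then the right subtree.
At S: go left to V.
  At V: no left child.
  Visit V.
  At V: go right to L.
    At L: no left child.
    Visit L.
    At L: go right to W.
      At W: go left to X.
        X is a leaf — visit X.
      Visit W.
      At W: no right child.
Visit S.
At S: go right to H.
  At H: go left to U.
    At U: go left to M.
      M is a leaf — visit M.
    Visit U.
    At U: go right to Z.
      Z is a leaf — visit Z.
  Visit H.
  At H: go right to K.
    At K: go left to B.
      B is a leaf — visit B.
    Visit K.
    At K: go right to G.
      G is a leaf — visit G.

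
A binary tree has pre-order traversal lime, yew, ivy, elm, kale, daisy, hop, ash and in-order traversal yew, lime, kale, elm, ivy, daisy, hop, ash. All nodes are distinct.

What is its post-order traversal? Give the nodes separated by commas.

The first element of pre-order is the root; it splits in-order into left and right subtrees.
Root lime: left subtree has 1 node {yew}, right has 6 {kale, elm, ivy, daisy, hop, ash}.
  Root ivy: left subtree has 2 nodes {kale, elm}, right has 3 {daisy, hop, ash}.
    Root elm: left subtree has 1 node {kale}, right has 0 { }.
    Root daisy: left subtree has 0 nodes { }, right has 2 {hop, ash}.
      Root hop: left subtree has 0 nodes { }, right has 1 {ash}.

yew, kale, elm, ash, hop, daisy, ivy, lime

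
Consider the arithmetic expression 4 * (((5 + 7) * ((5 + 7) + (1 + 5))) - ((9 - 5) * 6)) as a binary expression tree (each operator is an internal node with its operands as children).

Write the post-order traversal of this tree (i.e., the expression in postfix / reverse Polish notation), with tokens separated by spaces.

Post-order on an expression tree gives postfix notation: for each operator, emit left operand, right operand, then the operator.

4 5 7 + 5 7 + 1 5 + + * 9 5 - 6 * - *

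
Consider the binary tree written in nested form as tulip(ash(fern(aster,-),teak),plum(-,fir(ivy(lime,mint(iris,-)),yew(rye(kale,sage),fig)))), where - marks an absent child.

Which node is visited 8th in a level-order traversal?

ivy

Level-order visits nodes level by level from the root, left to right within each level.
Level 0: tulip
Level 1: ash, plum
Level 2: fern, teak, fir
Level 3: aster, ivy, yew
Level 4: lime, mint, rye, fig
Level 5: iris, kale, sage
Full level-order sequence: tulip, ash, plum, fern, teak, fir, aster, ivy, yew, lime, mint, rye, fig, iris, kale, sage.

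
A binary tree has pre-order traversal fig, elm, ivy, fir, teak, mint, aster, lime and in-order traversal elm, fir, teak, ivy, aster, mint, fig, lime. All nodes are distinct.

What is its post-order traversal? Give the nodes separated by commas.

The first element of pre-order is the root; it splits in-order into left and right subtrees.
Root fig: left subtree has 6 nodes {elm, fir, teak, ivy, aster, mint}, right has 1 {lime}.
  Root elm: left subtree has 0 nodes { }, right has 5 {fir, teak, ivy, aster, mint}.
    Root ivy: left subtree has 2 nodes {fir, teak}, right has 2 {aster, mint}.
      Root fir: left subtree has 0 nodes { }, right has 1 {teak}.
      Root mint: left subtree has 1 node {aster}, right has 0 { }.

teak, fir, aster, mint, ivy, elm, lime, fig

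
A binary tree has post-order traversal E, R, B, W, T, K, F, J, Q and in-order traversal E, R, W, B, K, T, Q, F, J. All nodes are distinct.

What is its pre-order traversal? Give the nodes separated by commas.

Q, K, W, R, E, B, T, J, F

The last element of post-order is the root; it splits in-order into left and right subtrees.
Root Q: left subtree has 6 nodes {E, R, W, B, K, T}, right has 2 {F, J}.
  Root K: left subtree has 4 nodes {E, R, W, B}, right has 1 {T}.
    Root W: left subtree has 2 nodes {E, R}, right has 1 {B}.
      Root R: left subtree has 1 node {E}, right has 0 { }.
  Root J: left subtree has 1 node {F}, right has 0 { }.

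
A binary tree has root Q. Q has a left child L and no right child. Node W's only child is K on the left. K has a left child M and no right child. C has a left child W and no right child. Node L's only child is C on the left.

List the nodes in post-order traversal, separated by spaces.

Post-order visits the left subtree, then the right subtree, then the node.
At Q: go left to L.
  At L: go left to C.
    At C: go left to W.
      At W: go left to K.
        At K: go left to M.
          M is a leaf — visit M.
        At K: no right child.
        Visit K.
      At W: no right child.
      Visit W.
    At C: no right child.
    Visit C.
  At L: no right child.
  Visit L.
At Q: no right child.
Visit Q.

M K W C L Q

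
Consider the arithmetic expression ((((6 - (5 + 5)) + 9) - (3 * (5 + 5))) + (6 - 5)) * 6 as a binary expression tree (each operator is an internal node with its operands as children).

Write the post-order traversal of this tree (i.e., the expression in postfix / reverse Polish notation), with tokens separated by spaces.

Post-order on an expression tree gives postfix notation: for each operator, emit left operand, right operand, then the operator.

6 5 5 + - 9 + 3 5 5 + * - 6 5 - + 6 *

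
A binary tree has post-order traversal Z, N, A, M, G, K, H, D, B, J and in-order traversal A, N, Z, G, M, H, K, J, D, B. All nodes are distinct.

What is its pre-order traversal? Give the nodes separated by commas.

The last element of post-order is the root; it splits in-order into left and right subtrees.
Root J: left subtree has 7 nodes {A, N, Z, G, M, H, K}, right has 2 {D, B}.
  Root H: left subtree has 5 nodes {A, N, Z, G, M}, right has 1 {K}.
    Root G: left subtree has 3 nodes {A, N, Z}, right has 1 {M}.
      Root A: left subtree has 0 nodes { }, right has 2 {N, Z}.
        Root N: left subtree has 0 nodes { }, right has 1 {Z}.
  Root B: left subtree has 1 node {D}, right has 0 { }.

J, H, G, A, N, Z, M, K, B, D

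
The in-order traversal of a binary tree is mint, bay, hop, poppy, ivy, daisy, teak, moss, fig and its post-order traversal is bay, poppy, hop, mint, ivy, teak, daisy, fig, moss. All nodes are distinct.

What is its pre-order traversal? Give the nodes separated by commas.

moss, daisy, ivy, mint, hop, bay, poppy, teak, fig

The last element of post-order is the root; it splits in-order into left and right subtrees.
Root moss: left subtree has 7 nodes {mint, bay, hop, poppy, ivy, daisy, teak}, right has 1 {fig}.
  Root daisy: left subtree has 5 nodes {mint, bay, hop, poppy, ivy}, right has 1 {teak}.
    Root ivy: left subtree has 4 nodes {mint, bay, hop, poppy}, right has 0 { }.
      Root mint: left subtree has 0 nodes { }, right has 3 {bay, hop, poppy}.
        Root hop: left subtree has 1 node {bay}, right has 1 {poppy}.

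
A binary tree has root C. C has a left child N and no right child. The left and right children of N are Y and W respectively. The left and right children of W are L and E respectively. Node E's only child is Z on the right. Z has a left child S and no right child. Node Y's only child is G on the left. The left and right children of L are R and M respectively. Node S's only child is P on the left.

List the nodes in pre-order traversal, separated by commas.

C, N, Y, G, W, L, R, M, E, Z, S, P

Pre-order visits the node, then its left subtree, then its right subtree.
Visit C.
At C: go left to N.
  Visit N.
  At N: go left to Y.
    Visit Y.
    At Y: go left to G.
      G is a leaf — visit G.
    At Y: no right child.
  At N: go right to W.
    Visit W.
    At W: go left to L.
      Visit L.
      At L: go left to R.
        R is a leaf — visit R.
      At L: go right to M.
        M is a leaf — visit M.
    At W: go right to E.
      Visit E.
      At E: no left child.
      At E: go right to Z.
        Visit Z.
        At Z: go left to S.
          Visit S.
          At S: go left to P.
            P is a leaf — visit P.
          At S: no right child.
        At Z: no right child.
At C: no right child.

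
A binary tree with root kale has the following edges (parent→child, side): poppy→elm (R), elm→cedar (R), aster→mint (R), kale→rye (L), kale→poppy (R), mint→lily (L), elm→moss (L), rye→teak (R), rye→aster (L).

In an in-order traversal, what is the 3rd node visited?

In-order visits the left subtree, then the node, then the right subtree.
At kale: go left to rye.
  At rye: go left to aster.
    At aster: no left child.
    Visit aster.
    At aster: go right to mint.
      At mint: go left to lily.
        lily is a leaf — visit lily.
      Visit mint.
      At mint: no right child.
  Visit rye.
  At rye: go right to teak.
    teak is a leaf — visit teak.
Visit kale.
At kale: go right to poppy.
  At poppy: no left child.
  Visit poppy.
  At poppy: go right to elm.
    At elm: go left to moss.
      moss is a leaf — visit moss.
    Visit elm.
    At elm: go right to cedar.
      cedar is a leaf — visit cedar.
Full in-order sequence: aster, lily, mint, rye, teak, kale, poppy, moss, elm, cedar.

mint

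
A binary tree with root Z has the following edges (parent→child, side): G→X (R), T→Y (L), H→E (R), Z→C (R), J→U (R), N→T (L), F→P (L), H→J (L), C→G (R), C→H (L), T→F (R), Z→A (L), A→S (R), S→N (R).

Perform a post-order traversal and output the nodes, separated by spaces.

Post-order visits the left subtree, then the right subtree, then the node.
At Z: go left to A.
  At A: no left child.
  At A: go right to S.
    At S: no left child.
    At S: go right to N.
      At N: go left to T.
        At T: go left to Y.
          Y is a leaf — visit Y.
        At T: go right to F.
          At F: go left to P.
            P is a leaf — visit P.
          At F: no right child.
          Visit F.
        Visit T.
      At N: no right child.
      Visit N.
    Visit S.
  Visit A.
At Z: go right to C.
  At C: go left to H.
    At H: go left to J.
      At J: no left child.
      At J: go right to U.
        U is a leaf — visit U.
      Visit J.
    At H: go right to E.
      E is a leaf — visit E.
    Visit H.
  At C: go right to G.
    At G: no left child.
    At G: go right to X.
      X is a leaf — visit X.
    Visit G.
  Visit C.
Visit Z.

Y P F T N S A U J E H X G C Z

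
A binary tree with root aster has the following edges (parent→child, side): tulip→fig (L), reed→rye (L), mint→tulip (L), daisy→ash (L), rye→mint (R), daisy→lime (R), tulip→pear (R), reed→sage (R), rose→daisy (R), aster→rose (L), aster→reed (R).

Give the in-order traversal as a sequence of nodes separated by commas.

In-order visits the left subtree, then the node, then the right subtree.
At aster: go left to rose.
  At rose: no left child.
  Visit rose.
  At rose: go right to daisy.
    At daisy: go left to ash.
      ash is a leaf — visit ash.
    Visit daisy.
    At daisy: go right to lime.
      lime is a leaf — visit lime.
Visit aster.
At aster: go right to reed.
  At reed: go left to rye.
    At rye: no left child.
    Visit rye.
    At rye: go right to mint.
      At mint: go left to tulip.
        At tulip: go left to fig.
          fig is a leaf — visit fig.
        Visit tulip.
        At tulip: go right to pear.
          pear is a leaf — visit pear.
      Visit mint.
      At mint: no right child.
  Visit reed.
  At reed: go right to sage.
    sage is a leaf — visit sage.

rose, ash, daisy, lime, aster, rye, fig, tulip, pear, mint, reed, sage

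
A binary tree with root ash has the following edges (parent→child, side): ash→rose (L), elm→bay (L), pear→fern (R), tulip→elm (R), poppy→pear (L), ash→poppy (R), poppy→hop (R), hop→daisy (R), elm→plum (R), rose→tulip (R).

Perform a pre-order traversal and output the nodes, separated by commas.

ash, rose, tulip, elm, bay, plum, poppy, pear, fern, hop, daisy

Pre-order visits the node, then its left subtree, then its right subtree.
Visit ash.
At ash: go left to rose.
  Visit rose.
  At rose: no left child.
  At rose: go right to tulip.
    Visit tulip.
    At tulip: no left child.
    At tulip: go right to elm.
      Visit elm.
      At elm: go left to bay.
        bay is a leaf — visit bay.
      At elm: go right to plum.
        plum is a leaf — visit plum.
At ash: go right to poppy.
  Visit poppy.
  At poppy: go left to pear.
    Visit pear.
    At pear: no left child.
    At pear: go right to fern.
      fern is a leaf — visit fern.
  At poppy: go right to hop.
    Visit hop.
    At hop: no left child.
    At hop: go right to daisy.
      daisy is a leaf — visit daisy.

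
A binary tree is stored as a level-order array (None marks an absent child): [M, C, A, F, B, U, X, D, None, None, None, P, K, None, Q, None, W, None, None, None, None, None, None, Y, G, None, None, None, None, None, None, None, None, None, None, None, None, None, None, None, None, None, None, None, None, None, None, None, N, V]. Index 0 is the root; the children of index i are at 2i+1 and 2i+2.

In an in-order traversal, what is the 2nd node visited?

W

In-order visits the left subtree, then the node, then the right subtree.
At M: go left to C.
  At C: go left to F.
    At F: go left to D.
      At D: no left child.
      Visit D.
      At D: go right to W.
        W is a leaf — visit W.
    Visit F.
    At F: no right child.
  Visit C.
  At C: go right to B.
    B is a leaf — visit B.
Visit M.
At M: go right to A.
  At A: go left to U.
    At U: go left to P.
      At P: go left to Y.
        At Y: no left child.
        Visit Y.
        At Y: go right to N.
          N is a leaf — visit N.
      Visit P.
      At P: go right to G.
        At G: go left to V.
          V is a leaf — visit V.
        Visit G.
        At G: no right child.
    Visit U.
    At U: go right to K.
      K is a leaf — visit K.
  Visit A.
  At A: go right to X.
    At X: no left child.
    Visit X.
    At X: go right to Q.
      Q is a leaf — visit Q.
Full in-order sequence: D, W, F, C, B, M, Y, N, P, V, G, U, K, A, X, Q.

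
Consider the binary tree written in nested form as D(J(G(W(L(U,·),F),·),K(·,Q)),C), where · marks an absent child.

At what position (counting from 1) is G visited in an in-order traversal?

In-order visits the left subtree, then the node, then the right subtree.
At D: go left to J.
  At J: go left to G.
    At G: go left to W.
      At W: go left to L.
        At L: go left to U.
          U is a leaf — visit U.
        Visit L.
        At L: no right child.
      Visit W.
      At W: go right to F.
        F is a leaf — visit F.
    Visit G.
    At G: no right child.
  Visit J.
  At J: go right to K.
    At K: no left child.
    Visit K.
    At K: go right to Q.
      Q is a leaf — visit Q.
Visit D.
At D: go right to C.
  C is a leaf — visit C.
Full in-order sequence: U, L, W, F, G, J, K, Q, D, C.

5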